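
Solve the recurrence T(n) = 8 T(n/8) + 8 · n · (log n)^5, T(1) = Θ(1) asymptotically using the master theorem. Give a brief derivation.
T(n) = Θ(n · (log n)^6)

Here log_8 8 = 1 and f(n) = 8 · n · (log n)^5 = Θ(n^(log_8 8) · (log n)^5). This is the extended Case 2 of the master theorem (f matches the critical exponent up to log factors), giving T(n) = Θ(n^(log_8 8) · (log n)^(5+1)) = Θ(n · (log n)^6).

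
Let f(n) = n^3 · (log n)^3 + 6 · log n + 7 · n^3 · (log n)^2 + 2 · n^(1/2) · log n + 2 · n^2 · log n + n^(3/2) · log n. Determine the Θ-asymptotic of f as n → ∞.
f(n) ∈ Θ(n^3 · (log n)^3)

Compare the terms by growth order. For large n, n^a · (log n)^b dominates n^a' · (log n)^b' iff a > a', or (a = a' and b > b'). Ranking the 6 terms shows the dominant one is n^3 · (log n)^3. Hence f(n) ∈ Θ(n^3 · (log n)^3).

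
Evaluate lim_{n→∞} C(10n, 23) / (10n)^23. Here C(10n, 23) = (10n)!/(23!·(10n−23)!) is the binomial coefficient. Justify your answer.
lim = 1/23! = 1/25852016738884976640000

With N = 10n → ∞: C(N, 23) / N^23 = [N(N−1)…(N−22)] / (23! · N^23) = (1/23!) · 1 · (1 − 1/(10n)) · … · (1 − 22/(10n)). Each factor → 1 as N → ∞, so the limit is 1/23! = 1/25852016738884976640000.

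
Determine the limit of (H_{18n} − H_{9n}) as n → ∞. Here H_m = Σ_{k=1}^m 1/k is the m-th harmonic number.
lim = ln(18/9) = ln 2

Euler-Maclaurin gives H_m = ln m + γ + 1/(2m) + O(1/m^2). The γ and O(1/m) terms cancel in the difference:
  H_{18n} − H_{9n} = ln(18n) − ln(9n) + O(1/n) = ln(18/9) + O(1/n).
Hence the limit is ln(18/9) = ln 2.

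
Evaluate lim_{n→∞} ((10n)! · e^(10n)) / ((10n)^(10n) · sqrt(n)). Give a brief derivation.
lim = sqrt(2π·10)

Stirling: (10n)! ~ sqrt(2π·10n) · (10n/e)^(10n). Hence
  (10n)! · e^(10n) / (10n)^(10n) ~ sqrt(2π·10n).
Dividing by sqrt(n): sqrt(2π·10n) / sqrt(n) = sqrt(2π·10) · n^((1−1)/2), so the limit is sqrt(2π·10).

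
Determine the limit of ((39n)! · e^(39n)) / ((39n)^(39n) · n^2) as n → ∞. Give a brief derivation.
lim = 0

Stirling: (39n)! ~ sqrt(2π·39n) · (39n/e)^(39n). Hence
  (39n)! · e^(39n) / (39n)^(39n) ~ sqrt(2π·39n).
Dividing by n^2: sqrt(2π·39n) / n^2 = sqrt(2π·39) · n^((1−4)/2), so the expression behaves like sqrt(2π·39) · n^((1−4)/2) → 0.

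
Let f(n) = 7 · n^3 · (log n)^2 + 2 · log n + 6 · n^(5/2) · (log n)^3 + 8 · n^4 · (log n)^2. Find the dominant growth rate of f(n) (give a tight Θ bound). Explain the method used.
f(n) ∈ Θ(n^4 · (log n)^2)

Compare the terms by growth order. For large n, n^a · (log n)^b dominates n^a' · (log n)^b' iff a > a', or (a = a' and b > b'). Ranking the 4 terms shows the dominant one is 8 · n^4 · (log n)^2. Hence f(n) ∈ Θ(n^4 · (log n)^2).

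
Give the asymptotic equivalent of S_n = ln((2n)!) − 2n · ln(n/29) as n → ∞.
S_n ~ 2n · (ln 58 − 1) + O(ln n)

Stirling: ln((2n)!) = 2n ln(2n) − 2n + O(ln n).
  S_n = 2n ln(2n) − 2n − 2n ln(n/29) + O(ln n)
      = 2n ln(2n) − 2n ln n + 2n ln 29 − 2n + O(ln n)
      = 2n ln 2 + 2n ln 29 − 2n + O(ln n)
      = 2n (ln 58 − 1) + O(ln n).
Numerically ln(58) − 1 ≈ 3.0604.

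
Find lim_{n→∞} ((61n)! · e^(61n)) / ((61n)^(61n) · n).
lim = 0

Stirling: (61n)! ~ sqrt(2π·61n) · (61n/e)^(61n). Hence
  (61n)! · e^(61n) / (61n)^(61n) ~ sqrt(2π·61n).
Dividing by n: sqrt(2π·61n) / n = sqrt(2π·61) · n^((1−2)/2), so the expression behaves like sqrt(2π·61) · n^((1−2)/2) → 0.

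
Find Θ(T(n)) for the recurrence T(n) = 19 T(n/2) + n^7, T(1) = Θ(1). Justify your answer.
T(n) = Θ(n^7)

log_2 19 ≈ 4.248. f(n) = n^7 dominates n^(log_2 19) since 7 > 4.248, and the regularity condition a·f(n/b) = 19·(n/2)^7 = (19/128)·n^7 ≤ c·f(n) holds with c = 19/128 ≈ 0.148 < 1. So this is Case 3: T(n) = Θ(f(n)) = Θ(n^7).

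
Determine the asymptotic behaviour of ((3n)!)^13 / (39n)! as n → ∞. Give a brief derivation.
((3n)!)^13/(39n)! ~ ((2π·3n)^(12/2) / sqrt(13)) · 13^(−13·3n)  →  0

Write N = 3n. Stirling: N! ~ sqrt(2π N)(N/e)^N and (13N)! ~ sqrt(2π·13N)·(13N/e)^(13N).
  (N!)^13/(13N)! ~ (2π N)^(13/2) (N/e)^(13N) / [sqrt(2π·13N) (13N/e)^(13N)]
     = (2π N)^(13/2) / sqrt(2π·13N) · (N/(13N))^(13N)
     = (2π N)^((13−1)/2) / sqrt(13) · 13^(−13N).
Since 13^13 > 1, the factor 13^(−13N) decays exponentially, so the ratio → 0. Substituting N = 3n gives the stated form.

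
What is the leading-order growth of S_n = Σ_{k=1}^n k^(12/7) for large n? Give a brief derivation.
S_n ~ (7/19) · n^(19/7)

Integral comparison: Σ_{k=1}^n k^(12/7) = ∫_0^n x^(12/7) dx + O(n^(12/7)). The integral is n^(1 + 12/7) / (1 + 12/7) = n^((12+7)/7) / ((12+7)/7) = (7/19) · n^(19/7).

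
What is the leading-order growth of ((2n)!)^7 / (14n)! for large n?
((2n)!)^7/(14n)! ~ ((2π·2n)^(6/2) / sqrt(7)) · 7^(−7·2n)  →  0

Write N = 2n. Stirling: N! ~ sqrt(2π N)(N/e)^N and (7N)! ~ sqrt(2π·7N)·(7N/e)^(7N).
  (N!)^7/(7N)! ~ (2π N)^(7/2) (N/e)^(7N) / [sqrt(2π·7N) (7N/e)^(7N)]
     = (2π N)^(7/2) / sqrt(2π·7N) · (N/(7N))^(7N)
     = (2π N)^((7−1)/2) / sqrt(7) · 7^(−7N).
Since 7^7 > 1, the factor 7^(−7N) decays exponentially, so the ratio → 0. Substituting N = 2n gives the stated form.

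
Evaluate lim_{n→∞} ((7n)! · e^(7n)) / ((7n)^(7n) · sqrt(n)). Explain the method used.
lim = sqrt(2π·7)

Stirling: (7n)! ~ sqrt(2π·7n) · (7n/e)^(7n). Hence
  (7n)! · e^(7n) / (7n)^(7n) ~ sqrt(2π·7n).
Dividing by sqrt(n): sqrt(2π·7n) / sqrt(n) = sqrt(2π·7) · n^((1−1)/2), so the limit is sqrt(2π·7).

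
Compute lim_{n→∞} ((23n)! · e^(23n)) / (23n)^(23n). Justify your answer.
lim = ∞

Stirling: (23n)! ~ sqrt(2π·23n) · (23n/e)^(23n). Hence
  (23n)! · e^(23n) / (23n)^(23n) ~ sqrt(2π·23n) = sqrt(2π·23) · sqrt(n) → ∞.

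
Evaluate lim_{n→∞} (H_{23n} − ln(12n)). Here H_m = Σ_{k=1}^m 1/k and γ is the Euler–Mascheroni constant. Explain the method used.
lim = ln(23/12) + γ

By Euler-Maclaurin, H_m = ln m + γ + O(1/m). So
  H_{23n} − ln(12n) = ln(23n) + γ − ln(12n) + O(1/n)
                       = ln(23/12) + γ + O(1/n).
Hence the limit is ln(23/12) + γ.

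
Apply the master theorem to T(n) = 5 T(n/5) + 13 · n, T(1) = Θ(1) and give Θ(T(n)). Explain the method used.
T(n) = Θ(n log n)

log_5 5 = 1, and f(n) = 13 · n = Θ(n^(log_5 5)). This is Case 2 of the master theorem: T(n) = Θ(f(n) · log n) = Θ(n log n).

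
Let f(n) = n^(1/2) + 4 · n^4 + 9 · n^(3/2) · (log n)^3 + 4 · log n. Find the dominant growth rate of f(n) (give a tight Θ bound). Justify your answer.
f(n) ∈ Θ(n^4)

Compare the terms by growth order. For large n, n^a · (log n)^b dominates n^a' · (log n)^b' iff a > a', or (a = a' and b > b'). Ranking the 4 terms shows the dominant one is 4 · n^4. Hence f(n) ∈ Θ(n^4).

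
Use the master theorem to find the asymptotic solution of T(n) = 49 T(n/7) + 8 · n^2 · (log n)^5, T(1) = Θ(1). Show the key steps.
T(n) = Θ(n^2 · (log n)^6)

Here log_7 49 = 2 and f(n) = 8 · n^2 · (log n)^5 = Θ(n^(log_7 49) · (log n)^5). This is the extended Case 2 of the master theorem (f matches the critical exponent up to log factors), giving T(n) = Θ(n^(log_7 49) · (log n)^(5+1)) = Θ(n^2 · (log n)^6).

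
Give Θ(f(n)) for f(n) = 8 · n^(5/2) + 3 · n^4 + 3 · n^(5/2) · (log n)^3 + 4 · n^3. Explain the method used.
f(n) ∈ Θ(n^4)

Compare the terms by growth order. For large n, n^a · (log n)^b dominates n^a' · (log n)^b' iff a > a', or (a = a' and b > b'). Ranking the 4 terms shows the dominant one is 3 · n^4. Hence f(n) ∈ Θ(n^4).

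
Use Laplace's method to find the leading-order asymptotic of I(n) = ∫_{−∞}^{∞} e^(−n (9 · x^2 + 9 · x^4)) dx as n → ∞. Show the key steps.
I(n) ~ sqrt(π/(9n))

φ(x) = 9 · x^2 + 9 · x^4 has its unique global minimum at x* = 0 (since φ'(x) = 18x + 36x^3 = 0 only at x = 0 for real x with both coefficients positive, and φ → ∞ as |x| → ∞). At x* = 0, φ(0) = 0 and φ''(0) = 18. Laplace's method then gives
  I(n) ~ sqrt(2π / (n · φ''(0))) · e^(−n φ(0)) = sqrt(2π / (18n)) = sqrt(π/(9n)).
The 9 · x^4 term contributes only at subleading order (an O(1/n) relative correction).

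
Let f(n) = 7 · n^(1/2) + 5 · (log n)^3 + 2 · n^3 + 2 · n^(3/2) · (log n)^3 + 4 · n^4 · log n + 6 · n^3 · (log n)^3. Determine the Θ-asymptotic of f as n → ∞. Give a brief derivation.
f(n) ∈ Θ(n^4 · log n)

Compare the terms by growth order. For large n, n^a · (log n)^b dominates n^a' · (log n)^b' iff a > a', or (a = a' and b > b'). Ranking the 6 terms shows the dominant one is 4 · n^4 · log n. Hence f(n) ∈ Θ(n^4 · log n).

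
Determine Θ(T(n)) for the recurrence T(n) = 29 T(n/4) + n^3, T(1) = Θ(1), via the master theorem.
T(n) = Θ(n^3)

log_4 29 ≈ 2.429. f(n) = n^3 dominates n^(log_4 29) since 3 > 2.429, and the regularity condition a·f(n/b) = 29·(n/4)^3 = (29/64)·n^3 ≤ c·f(n) holds with c = 29/64 ≈ 0.453 < 1. So this is Case 3: T(n) = Θ(f(n)) = Θ(n^3).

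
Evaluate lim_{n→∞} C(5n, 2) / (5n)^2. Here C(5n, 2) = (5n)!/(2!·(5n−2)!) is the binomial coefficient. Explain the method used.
lim = 1/2! = 1/2

With N = 5n → ∞: C(N, 2) / N^2 = [N(N−1)…(N−1)] / (2! · N^2) = (1/2!) · 1 · (1 − 1/(5n)). Each factor → 1 as N → ∞, so the limit is 1/2! = 1/2.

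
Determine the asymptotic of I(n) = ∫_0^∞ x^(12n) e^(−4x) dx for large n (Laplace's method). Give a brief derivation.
I(n) ~ (sqrt(2π·12n) / 4) · (12n/(4e))^(12n)

Write the integrand as exp(12n ln x − 4x) and set f(x) = 12n ln x − 4x. Then f'(x) = 12n/x − 4 = 0 at x* = 12n/4, and f''(x*) = −12n/x*^2 = −4^2/(12n). Laplace's method (interior maximum) gives
  I(n) ~ e^(f(x*)) · sqrt(2π / |f''(x*)|)
        = exp(12n ln(12n/4) − 12n) · sqrt(2π · 12n / 4^2)
        = (12n/4)^(12n) e^(−12n) · sqrt(2π·12n) / 4
        = (sqrt(2π·12n) / 4) · (12n/(4e))^(12n).
This matches Γ(12n+1)/4^(12n+1) with Stirling applied to Γ.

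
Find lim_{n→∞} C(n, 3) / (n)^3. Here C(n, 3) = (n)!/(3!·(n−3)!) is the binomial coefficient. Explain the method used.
lim = 1/3! = 1/6

With N = n → ∞: C(N, 3) / N^3 = [N(N−1)…(N−2)] / (3! · N^3) = (1/3!) · 1 · (1 − 1/n) · (1 − 2/n). Each factor → 1 as N → ∞, so the limit is 1/3! = 1/6.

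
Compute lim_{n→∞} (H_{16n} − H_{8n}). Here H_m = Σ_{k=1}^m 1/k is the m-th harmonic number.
lim = ln(16/8) = ln 2

Euler-Maclaurin gives H_m = ln m + γ + 1/(2m) + O(1/m^2). The γ and O(1/m) terms cancel in the difference:
  H_{16n} − H_{8n} = ln(16n) − ln(8n) + O(1/n) = ln(16/8) + O(1/n).
Hence the limit is ln(16/8) = ln 2.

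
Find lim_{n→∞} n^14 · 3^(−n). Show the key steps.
lim = 0

Exponentials with base > 1 dominate every fixed polynomial: for any fixed c, n^c / 3^n → 0 as n → ∞ (e.g. by the ratio test, or by writing 3^n = e^(n ln 3) and noting e^(n ln 3) / n^c → ∞). Hence n^14 · 3^(−n) = n^14 / 3^n → 0.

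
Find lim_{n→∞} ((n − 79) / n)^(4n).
lim = e^(−316)

Rewrite as (1 − 79/n)^(4n). By the standard limit (1 + x/n)^n → e^x, we have (1 − 79/n)^n → e^(−79), and raising to the 4th power gives e^(−316).
More precisely, ln[(1 − 79/n)^(4n)] = 4n · ln(1 − 79/n) = 4n · (-79/n + O(1/n^2)) = -316 + O(1/n) → -316.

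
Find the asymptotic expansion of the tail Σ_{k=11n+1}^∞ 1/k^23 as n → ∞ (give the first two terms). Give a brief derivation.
Σ_{k>11n} 1/k^23 = 1/(22 · (11n)^22) − 1/(2 · (11n)^23) + O(1/(11n)^24)

Compare to the integral: ∫_{11n}^∞ x^(−23) dx = [−x^(−22)/22]_{11n}^∞ = 1/((23−1)·(11n)^22). The Euler-Maclaurin correction adds −f(11n)/2 = −1/(2·(11n)^23). Euler-Maclaurin then gives
  Σ_{k>11n} 1/k^23 = ∫_{11n}^∞ dx/x^23 − 1/(2·(11n)^23) + O(1/(11n)^24).
(Equivalently this is ζ(23) − Σ_{k≤11n} 1/k^23.)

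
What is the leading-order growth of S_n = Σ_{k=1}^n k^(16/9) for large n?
S_n ~ (9/25) · n^(25/9)

Integral comparison: Σ_{k=1}^n k^(16/9) = ∫_0^n x^(16/9) dx + O(n^(16/9)). The integral is n^(1 + 16/9) / (1 + 16/9) = n^((16+9)/9) / ((16+9)/9) = (9/25) · n^(25/9).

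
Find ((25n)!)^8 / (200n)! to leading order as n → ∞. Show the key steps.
((25n)!)^8/(200n)! ~ ((2π·25n)^(7/2) / sqrt(8)) · 8^(−8·25n)  →  0

Write N = 25n. Stirling: N! ~ sqrt(2π N)(N/e)^N and (8N)! ~ sqrt(2π·8N)·(8N/e)^(8N).
  (N!)^8/(8N)! ~ (2π N)^(8/2) (N/e)^(8N) / [sqrt(2π·8N) (8N/e)^(8N)]
     = (2π N)^(8/2) / sqrt(2π·8N) · (N/(8N))^(8N)
     = (2π N)^((8−1)/2) / sqrt(8) · 8^(−8N).
Since 8^8 > 1, the factor 8^(−8N) decays exponentially, so the ratio → 0. Substituting N = 25n gives the stated form.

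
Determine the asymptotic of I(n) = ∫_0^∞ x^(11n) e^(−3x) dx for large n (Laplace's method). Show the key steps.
I(n) ~ (sqrt(2π·11n) / 3) · (11n/(3e))^(11n)

Write the integrand as exp(11n ln x − 3x) and set f(x) = 11n ln x − 3x. Then f'(x) = 11n/x − 3 = 0 at x* = 11n/3, and f''(x*) = −11n/x*^2 = −3^2/(11n). Laplace's method (interior maximum) gives
  I(n) ~ e^(f(x*)) · sqrt(2π / |f''(x*)|)
        = exp(11n ln(11n/3) − 11n) · sqrt(2π · 11n / 3^2)
        = (11n/3)^(11n) e^(−11n) · sqrt(2π·11n) / 3
        = (sqrt(2π·11n) / 3) · (11n/(3e))^(11n).
This matches Γ(11n+1)/3^(11n+1) with Stirling applied to Γ.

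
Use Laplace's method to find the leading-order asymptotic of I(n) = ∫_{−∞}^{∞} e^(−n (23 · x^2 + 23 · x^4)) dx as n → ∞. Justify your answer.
I(n) ~ sqrt(π/(23n))

φ(x) = 23 · x^2 + 23 · x^4 has its unique global minimum at x* = 0 (since φ'(x) = 46x + 92x^3 = 0 only at x = 0 for real x with both coefficients positive, and φ → ∞ as |x| → ∞). At x* = 0, φ(0) = 0 and φ''(0) = 46. Laplace's method then gives
  I(n) ~ sqrt(2π / (n · φ''(0))) · e^(−n φ(0)) = sqrt(2π / (46n)) = sqrt(π/(23n)).
The 23 · x^4 term contributes only at subleading order (an O(1/n) relative correction).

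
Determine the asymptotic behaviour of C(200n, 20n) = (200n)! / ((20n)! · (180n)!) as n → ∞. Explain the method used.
C(200n, 20n) ~ (10000000000/387420489)^(20n) · sqrt(5/(9π·20n))

Write N = 20n. Apply Stirling to each factorial:
  (10N)! ~ sqrt(2π·10N) · (10N/e)^(10N),
  N! ~ sqrt(2π N) · (N/e)^N,
  (9N)! ~ sqrt(2π·9N) · (9N/e)^(9N).
The exponential factors combine to (10N)^(10N) / (N^N · (9N)^(9N)) = 10^(10N)/9^(9N) = (10^10/9^9)^N = (10000000000/387420489)^N.
The square-root prefactors combine to sqrt(2π·10N) / (sqrt(2π N)·sqrt(2π·9N)) = sqrt(10 / (2π·9·N)) = sqrt(5/(9π·20n)).
Substituting N = 20n: C(200n, 20n) ~ (10000000000/387420489)^(20n) · sqrt(5/(9π·20n)).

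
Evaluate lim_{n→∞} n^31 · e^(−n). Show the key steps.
lim = 0

Exponentials with base > 1 dominate every fixed polynomial: for any fixed c, n^c / e^n → 0 as n → ∞ (e.g. by the ratio test, or since e^n grows faster than any power of n). Hence n^31 · e^(−n) = n^31 / e^n → 0.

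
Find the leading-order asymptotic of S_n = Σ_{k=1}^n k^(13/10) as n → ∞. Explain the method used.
S_n ~ (10/23) · n^(23/10)

Integral comparison: Σ_{k=1}^n k^(13/10) = ∫_0^n x^(13/10) dx + O(n^(13/10)). The integral is n^(1 + 13/10) / (1 + 13/10) = n^((13+10)/10) / ((13+10)/10) = (10/23) · n^(23/10).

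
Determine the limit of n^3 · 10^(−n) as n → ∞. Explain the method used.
lim = 0

Exponentials with base > 1 dominate every fixed polynomial: for any fixed c, n^c / 10^n → 0 as n → ∞ (e.g. by the ratio test, or by writing 10^n = e^(n ln 10) and noting e^(n ln 10) / n^c → ∞). Hence n^3 · 10^(−n) = n^3 / 10^n → 0.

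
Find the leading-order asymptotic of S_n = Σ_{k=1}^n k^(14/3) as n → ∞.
S_n ~ (3/17) · n^(17/3)

Integral comparison: Σ_{k=1}^n k^(14/3) = ∫_0^n x^(14/3) dx + O(n^(14/3)). The integral is n^(1 + 14/3) / (1 + 14/3) = n^((14+3)/3) / ((14+3)/3) = (3/17) · n^(17/3).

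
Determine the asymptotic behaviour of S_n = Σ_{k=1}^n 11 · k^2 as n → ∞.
S_n ~ 11 · n^3 / 3

By integral comparison (Euler-Maclaurin), Σ_{k=1}^n 11 · k^2 = 11 · ∫_0^n x^2 dx + O(n^2) = 11 · n^3/3 + O(n^2). (Equivalently, Faulhaber's formula gives the same leading term.)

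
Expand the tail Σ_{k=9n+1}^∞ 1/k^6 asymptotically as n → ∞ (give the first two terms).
Σ_{k>9n} 1/k^6 = 1/(5 · (9n)^5) − 1/(2 · (9n)^6) + O(1/(9n)^7)

Compare to the integral: ∫_{9n}^∞ x^(−6) dx = [−x^(−5)/5]_{9n}^∞ = 1/((6−1)·(9n)^5). The Euler-Maclaurin correction adds −f(9n)/2 = −1/(2·(9n)^6). Euler-Maclaurin then gives
  Σ_{k>9n} 1/k^6 = ∫_{9n}^∞ dx/x^6 − 1/(2·(9n)^6) + O(1/(9n)^7).
(Equivalently this is ζ(6) − Σ_{k≤9n} 1/k^6.)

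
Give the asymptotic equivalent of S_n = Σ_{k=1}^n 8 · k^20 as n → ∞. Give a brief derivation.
S_n ~ 8 · n^21 / 21

By integral comparison (Euler-Maclaurin), Σ_{k=1}^n 8 · k^20 = 8 · ∫_0^n x^20 dx + O(n^20) = 8 · n^21/21 + O(n^20). (Equivalently, Faulhaber's formula gives the same leading term.)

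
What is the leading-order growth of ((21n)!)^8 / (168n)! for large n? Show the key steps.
((21n)!)^8/(168n)! ~ ((2π·21n)^(7/2) / sqrt(8)) · 8^(−8·21n)  →  0

Write N = 21n. Stirling: N! ~ sqrt(2π N)(N/e)^N and (8N)! ~ sqrt(2π·8N)·(8N/e)^(8N).
  (N!)^8/(8N)! ~ (2π N)^(8/2) (N/e)^(8N) / [sqrt(2π·8N) (8N/e)^(8N)]
     = (2π N)^(8/2) / sqrt(2π·8N) · (N/(8N))^(8N)
     = (2π N)^((8−1)/2) / sqrt(8) · 8^(−8N).
Since 8^8 > 1, the factor 8^(−8N) decays exponentially, so the ratio → 0. Substituting N = 21n gives the stated form.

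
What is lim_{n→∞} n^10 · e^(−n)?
lim = 0

Exponentials with base > 1 dominate every fixed polynomial: for any fixed c, n^c / e^n → 0 as n → ∞ (e.g. by the ratio test, or since e^n grows faster than any power of n). Hence n^10 · e^(−n) = n^10 / e^n → 0.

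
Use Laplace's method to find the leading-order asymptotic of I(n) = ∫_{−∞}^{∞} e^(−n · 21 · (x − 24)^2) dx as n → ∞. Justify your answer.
I(n) = sqrt(π/(21n))

Here φ(x) = 21 · (x − 24)^2 has its unique minimum at x* = 24 with φ(x*) = 0 and φ''(x*) = 42. Laplace's method gives
  I(n) ~ e^(−n φ(x*)) · sqrt(2π / (n · φ''(x*))) = sqrt(2π / (42n)) = sqrt(π/(21n)).
This is exact: substituting u = (x − 24)·sqrt(21n) gives I(n) = (1/sqrt(21n)) ∫_{−∞}^{∞} e^(−u^2) du = sqrt(π/(21n)).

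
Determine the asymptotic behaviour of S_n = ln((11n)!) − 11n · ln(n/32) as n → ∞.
S_n ~ 11n · (ln 352 − 1) + O(ln n)

Stirling: ln((11n)!) = 11n ln(11n) − 11n + O(ln n).
  S_n = 11n ln(11n) − 11n − 11n ln(n/32) + O(ln n)
      = 11n ln(11n) − 11n ln n + 11n ln 32 − 11n + O(ln n)
      = 11n ln 11 + 11n ln 32 − 11n + O(ln n)
      = 11n (ln 352 − 1) + O(ln n).
Numerically ln(352) − 1 ≈ 4.8636.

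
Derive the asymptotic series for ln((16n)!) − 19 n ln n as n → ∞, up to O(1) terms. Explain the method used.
ln((16n)!) − 19 n ln n = −3 n ln n + 16(ln 16 − 1) n + (1/2) ln(2π·16n) + O(1/n)

Stirling: ln((16n)!) = 16n ln(16n) − 16n + (1/2) ln(2π·16n) + O(1/n).
Expand 16n ln(16n) = 16n (ln n + ln 16) = 16n ln n + 16n ln 16.
Subtract 19n ln n: leading term is (16 − 19) n ln n = −3 n ln n. The next term is 16n ln 16 − 16n = 16(ln 16 − 1) n. Then the (1/2) ln(2π·16n) correction.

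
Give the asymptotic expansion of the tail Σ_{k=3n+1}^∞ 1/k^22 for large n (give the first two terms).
Σ_{k>3n} 1/k^22 = 1/(21 · (3n)^21) − 1/(2 · (3n)^22) + O(1/(3n)^23)

Compare to the integral: ∫_{3n}^∞ x^(−22) dx = [−x^(−21)/21]_{3n}^∞ = 1/((22−1)·(3n)^21). The Euler-Maclaurin correction adds −f(3n)/2 = −1/(2·(3n)^22). Euler-Maclaurin then gives
  Σ_{k>3n} 1/k^22 = ∫_{3n}^∞ dx/x^22 − 1/(2·(3n)^22) + O(1/(3n)^23).
(Equivalently this is ζ(22) − Σ_{k≤3n} 1/k^22.)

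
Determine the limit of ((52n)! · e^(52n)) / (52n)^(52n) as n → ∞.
lim = ∞

Stirling: (52n)! ~ sqrt(2π·52n) · (52n/e)^(52n). Hence
  (52n)! · e^(52n) / (52n)^(52n) ~ sqrt(2π·52n) = sqrt(2π·52) · sqrt(n) → ∞.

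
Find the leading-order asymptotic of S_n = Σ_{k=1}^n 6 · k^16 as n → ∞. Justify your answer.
S_n ~ 6 · n^17 / 17

By integral comparison (Euler-Maclaurin), Σ_{k=1}^n 6 · k^16 = 6 · ∫_0^n x^16 dx + O(n^16) = 6 · n^17/17 + O(n^16). (Equivalently, Faulhaber's formula gives the same leading term.)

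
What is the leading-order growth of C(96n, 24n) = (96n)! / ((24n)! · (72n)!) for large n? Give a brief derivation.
C(96n, 24n) ~ (256/27)^(24n) · sqrt(2/(3π·24n))

Write N = 24n. Apply Stirling to each factorial:
  (4N)! ~ sqrt(2π·4N) · (4N/e)^(4N),
  N! ~ sqrt(2π N) · (N/e)^N,
  (3N)! ~ sqrt(2π·3N) · (3N/e)^(3N).
The exponential factors combine to (4N)^(4N) / (N^N · (3N)^(3N)) = 4^(4N)/3^(3N) = (4^4/3^3)^N = (256/27)^N.
The square-root prefactors combine to sqrt(2π·4N) / (sqrt(2π N)·sqrt(2π·3N)) = sqrt(4 / (2π·3·N)) = sqrt(2/(3π·24n)).
Substituting N = 24n: C(96n, 24n) ~ (256/27)^(24n) · sqrt(2/(3π·24n)).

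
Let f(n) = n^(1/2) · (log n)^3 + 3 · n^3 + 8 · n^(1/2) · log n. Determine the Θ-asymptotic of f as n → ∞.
f(n) ∈ Θ(n^3)

Compare the terms by growth order. For large n, n^a · (log n)^b dominates n^a' · (log n)^b' iff a > a', or (a = a' and b > b'). Ranking the 3 terms shows the dominant one is 3 · n^3. Hence f(n) ∈ Θ(n^3).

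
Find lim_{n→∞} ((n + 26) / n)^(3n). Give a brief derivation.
lim = e^78

Rewrite as (1 + 26/n)^(3n). By the standard limit (1 + x/n)^n → e^x, we have (1 + 26/n)^n → e^26, and raising to the 3rd power gives e^78.
More precisely, ln[(1 + 26/n)^(3n)] = 3n · ln(1 + 26/n) = 3n · (26/n + O(1/n^2)) = 78 + O(1/n) → 78.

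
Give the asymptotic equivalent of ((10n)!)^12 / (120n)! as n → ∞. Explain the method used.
((10n)!)^12/(120n)! ~ ((2π·10n)^(11/2) / sqrt(12)) · 12^(−12·10n)  →  0

Write N = 10n. Stirling: N! ~ sqrt(2π N)(N/e)^N and (12N)! ~ sqrt(2π·12N)·(12N/e)^(12N).
  (N!)^12/(12N)! ~ (2π N)^(12/2) (N/e)^(12N) / [sqrt(2π·12N) (12N/e)^(12N)]
     = (2π N)^(12/2) / sqrt(2π·12N) · (N/(12N))^(12N)
     = (2π N)^((12−1)/2) / sqrt(12) · 12^(−12N).
Since 12^12 > 1, the factor 12^(−12N) decays exponentially, so the ratio → 0. Substituting N = 10n gives the stated form.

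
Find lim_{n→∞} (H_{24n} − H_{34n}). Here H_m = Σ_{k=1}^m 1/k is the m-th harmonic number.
lim = ln(24/34) = ln(12/17)

Euler-Maclaurin gives H_m = ln m + γ + 1/(2m) + O(1/m^2). The γ and O(1/m) terms cancel in the difference:
  H_{24n} − H_{34n} = ln(24n) − ln(34n) + O(1/n) = ln(24/34) + O(1/n).
Hence the limit is ln(24/34) = ln(12/17).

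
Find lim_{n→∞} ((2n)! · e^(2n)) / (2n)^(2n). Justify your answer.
lim = ∞

Stirling: (2n)! ~ sqrt(2π·2n) · (2n/e)^(2n). Hence
  (2n)! · e^(2n) / (2n)^(2n) ~ sqrt(2π·2n) = sqrt(2π·2) · sqrt(n) → ∞.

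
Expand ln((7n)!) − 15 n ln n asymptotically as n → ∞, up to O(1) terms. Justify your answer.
ln((7n)!) − 15 n ln n = −8 n ln n + 7(ln 7 − 1) n + (1/2) ln(2π·7n) + O(1/n)

Stirling: ln((7n)!) = 7n ln(7n) − 7n + (1/2) ln(2π·7n) + O(1/n).
Expand 7n ln(7n) = 7n (ln n + ln 7) = 7n ln n + 7n ln 7.
Subtract 15n ln n: leading term is (7 − 15) n ln n = −8 n ln n. The next term is 7n ln 7 − 7n = 7(ln 7 − 1) n. Then the (1/2) ln(2π·7n) correction.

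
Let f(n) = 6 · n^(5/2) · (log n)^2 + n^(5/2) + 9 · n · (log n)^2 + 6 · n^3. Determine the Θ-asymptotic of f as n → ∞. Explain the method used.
f(n) ∈ Θ(n^3)

Compare the terms by growth order. For large n, n^a · (log n)^b dominates n^a' · (log n)^b' iff a > a', or (a = a' and b > b'). Ranking the 4 terms shows the dominant one is 6 · n^3. Hence f(n) ∈ Θ(n^3).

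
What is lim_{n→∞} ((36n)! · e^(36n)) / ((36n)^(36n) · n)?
lim = 0

Stirling: (36n)! ~ sqrt(2π·36n) · (36n/e)^(36n). Hence
  (36n)! · e^(36n) / (36n)^(36n) ~ sqrt(2π·36n).
Dividing by n: sqrt(2π·36n) / n = sqrt(2π·36) · n^((1−2)/2), so the expression behaves like sqrt(2π·36) · n^((1−2)/2) → 0.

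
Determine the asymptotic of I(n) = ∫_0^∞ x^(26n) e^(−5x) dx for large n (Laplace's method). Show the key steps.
I(n) ~ (sqrt(2π·26n) / 5) · (26n/(5e))^(26n)

Write the integrand as exp(26n ln x − 5x) and set f(x) = 26n ln x − 5x. Then f'(x) = 26n/x − 5 = 0 at x* = 26n/5, and f''(x*) = −26n/x*^2 = −5^2/(26n). Laplace's method (interior maximum) gives
  I(n) ~ e^(f(x*)) · sqrt(2π / |f''(x*)|)
        = exp(26n ln(26n/5) − 26n) · sqrt(2π · 26n / 5^2)
        = (26n/5)^(26n) e^(−26n) · sqrt(2π·26n) / 5
        = (sqrt(2π·26n) / 5) · (26n/(5e))^(26n).
This matches Γ(26n+1)/5^(26n+1) with Stirling applied to Γ.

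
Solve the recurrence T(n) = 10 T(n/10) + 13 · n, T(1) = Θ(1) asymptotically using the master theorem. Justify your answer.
T(n) = Θ(n log n)

log_10 10 = 1, and f(n) = 13 · n = Θ(n^(log_10 10)). This is Case 2 of the master theorem: T(n) = Θ(f(n) · log n) = Θ(n log n).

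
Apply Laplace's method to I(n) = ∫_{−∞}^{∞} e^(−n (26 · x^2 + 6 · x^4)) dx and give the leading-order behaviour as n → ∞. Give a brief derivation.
I(n) ~ sqrt(π/(26n))

φ(x) = 26 · x^2 + 6 · x^4 has its unique global minimum at x* = 0 (since φ'(x) = 52x + 24x^3 = 0 only at x = 0 for real x with both coefficients positive, and φ → ∞ as |x| → ∞). At x* = 0, φ(0) = 0 and φ''(0) = 52. Laplace's method then gives
  I(n) ~ sqrt(2π / (n · φ''(0))) · e^(−n φ(0)) = sqrt(2π / (52n)) = sqrt(π/(26n)).
The 6 · x^4 term contributes only at subleading order (an O(1/n) relative correction).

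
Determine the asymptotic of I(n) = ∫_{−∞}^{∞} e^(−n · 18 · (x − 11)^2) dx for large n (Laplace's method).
I(n) = sqrt(π/(18n))

Here φ(x) = 18 · (x − 11)^2 has its unique minimum at x* = 11 with φ(x*) = 0 and φ''(x*) = 36. Laplace's method gives
  I(n) ~ e^(−n φ(x*)) · sqrt(2π / (n · φ''(x*))) = sqrt(2π / (36n)) = sqrt(π/(18n)).
This is exact: substituting u = (x − 11)·sqrt(18n) gives I(n) = (1/sqrt(18n)) ∫_{−∞}^{∞} e^(−u^2) du = sqrt(π/(18n)).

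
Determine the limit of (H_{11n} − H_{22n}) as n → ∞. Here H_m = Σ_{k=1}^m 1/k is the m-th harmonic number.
lim = ln(11/22) = −ln 2

Euler-Maclaurin gives H_m = ln m + γ + 1/(2m) + O(1/m^2). The γ and O(1/m) terms cancel in the difference:
  H_{11n} − H_{22n} = ln(11n) − ln(22n) + O(1/n) = ln(11/22) + O(1/n).
Hence the limit is ln(11/22) = −ln 2.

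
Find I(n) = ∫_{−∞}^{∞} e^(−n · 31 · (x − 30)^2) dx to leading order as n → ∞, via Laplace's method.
I(n) = sqrt(π/(31n))

Here φ(x) = 31 · (x − 30)^2 has its unique minimum at x* = 30 with φ(x*) = 0 and φ''(x*) = 62. Laplace's method gives
  I(n) ~ e^(−n φ(x*)) · sqrt(2π / (n · φ''(x*))) = sqrt(2π / (62n)) = sqrt(π/(31n)).
This is exact: substituting u = (x − 30)·sqrt(31n) gives I(n) = (1/sqrt(31n)) ∫_{−∞}^{∞} e^(−u^2) du = sqrt(π/(31n)).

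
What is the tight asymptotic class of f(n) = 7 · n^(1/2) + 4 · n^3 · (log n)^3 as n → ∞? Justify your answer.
f(n) ∈ Θ(n^3 · (log n)^3)

Compare the terms by growth order. For large n, n^a · (log n)^b dominates n^a' · (log n)^b' iff a > a', or (a = a' and b > b'). Ranking the 2 terms shows the dominant one is 4 · n^3 · (log n)^3. Hence f(n) ∈ Θ(n^3 · (log n)^3).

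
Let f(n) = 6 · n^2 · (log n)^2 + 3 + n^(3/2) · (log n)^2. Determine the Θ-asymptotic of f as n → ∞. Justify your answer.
f(n) ∈ Θ(n^2 · (log n)^2)

Compare the terms by growth order. For large n, n^a · (log n)^b dominates n^a' · (log n)^b' iff a > a', or (a = a' and b > b'). Ranking the 3 terms shows the dominant one is 6 · n^2 · (log n)^2. Hence f(n) ∈ Θ(n^2 · (log n)^2).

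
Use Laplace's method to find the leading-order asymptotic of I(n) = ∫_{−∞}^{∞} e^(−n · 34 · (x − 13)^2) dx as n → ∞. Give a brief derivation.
I(n) = sqrt(π/(34n))

Here φ(x) = 34 · (x − 13)^2 has its unique minimum at x* = 13 with φ(x*) = 0 and φ''(x*) = 68. Laplace's method gives
  I(n) ~ e^(−n φ(x*)) · sqrt(2π / (n · φ''(x*))) = sqrt(2π / (68n)) = sqrt(π/(34n)).
This is exact: substituting u = (x − 13)·sqrt(34n) gives I(n) = (1/sqrt(34n)) ∫_{−∞}^{∞} e^(−u^2) du = sqrt(π/(34n)).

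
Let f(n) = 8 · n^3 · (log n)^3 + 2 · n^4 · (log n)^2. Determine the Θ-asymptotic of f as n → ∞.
f(n) ∈ Θ(n^4 · (log n)^2)

Compare the terms by growth order. For large n, n^a · (log n)^b dominates n^a' · (log n)^b' iff a > a', or (a = a' and b > b'). Ranking the 2 terms shows the dominant one is 2 · n^4 · (log n)^2. Hence f(n) ∈ Θ(n^4 · (log n)^2).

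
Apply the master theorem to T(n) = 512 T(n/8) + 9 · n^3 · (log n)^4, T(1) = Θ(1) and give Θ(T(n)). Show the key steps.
T(n) = Θ(n^3 · (log n)^5)

Here log_8 512 = 3 and f(n) = 9 · n^3 · (log n)^4 = Θ(n^(log_8 512) · (log n)^4). This is the extended Case 2 of the master theorem (f matches the critical exponent up to log factors), giving T(n) = Θ(n^(log_8 512) · (log n)^(4+1)) = Θ(n^3 · (log n)^5).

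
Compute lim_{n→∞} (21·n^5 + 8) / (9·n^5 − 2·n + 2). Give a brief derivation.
lim = 21/9 = 7/3

For large n the leading n^5 terms dominate both numerator and denominator. Dividing top and bottom by n^5, every other term tends to 0, leaving 21/9 = 7/3.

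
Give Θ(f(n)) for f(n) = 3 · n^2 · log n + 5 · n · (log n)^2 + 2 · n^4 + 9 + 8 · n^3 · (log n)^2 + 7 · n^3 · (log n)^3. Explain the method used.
f(n) ∈ Θ(n^4)

Compare the terms by growth order. For large n, n^a · (log n)^b dominates n^a' · (log n)^b' iff a > a', or (a = a' and b > b'). Ranking the 6 terms shows the dominant one is 2 · n^4. Hence f(n) ∈ Θ(n^4).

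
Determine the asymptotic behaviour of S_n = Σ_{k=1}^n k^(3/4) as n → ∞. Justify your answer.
S_n ~ (4/7) · n^(7/4)

Integral comparison: Σ_{k=1}^n k^(3/4) = ∫_0^n x^(3/4) dx + O(n^(3/4)). The integral is n^(1 + 3/4) / (1 + 3/4) = n^((3+4)/4) / ((3+4)/4) = (4/7) · n^(7/4).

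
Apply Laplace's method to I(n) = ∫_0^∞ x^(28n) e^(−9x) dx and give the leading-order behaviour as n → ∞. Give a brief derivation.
I(n) ~ (sqrt(2π·28n) / 9) · (28n/(9e))^(28n)

Write the integrand as exp(28n ln x − 9x) and set f(x) = 28n ln x − 9x. Then f'(x) = 28n/x − 9 = 0 at x* = 28n/9, and f''(x*) = −28n/x*^2 = −9^2/(28n). Laplace's method (interior maximum) gives
  I(n) ~ e^(f(x*)) · sqrt(2π / |f''(x*)|)
        = exp(28n ln(28n/9) − 28n) · sqrt(2π · 28n / 9^2)
        = (28n/9)^(28n) e^(−28n) · sqrt(2π·28n) / 9
        = (sqrt(2π·28n) / 9) · (28n/(9e))^(28n).
This matches Γ(28n+1)/9^(28n+1) with Stirling applied to Γ.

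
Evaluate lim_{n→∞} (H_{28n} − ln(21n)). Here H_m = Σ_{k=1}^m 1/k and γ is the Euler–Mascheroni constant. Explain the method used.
lim = ln(4/3) + γ

By Euler-Maclaurin, H_m = ln m + γ + O(1/m). So
  H_{28n} − ln(21n) = ln(28n) + γ − ln(21n) + O(1/n)
                       = ln(28/21) + γ + O(1/n).
Hence the limit is ln(28/21) + γ (= ln(4/3)).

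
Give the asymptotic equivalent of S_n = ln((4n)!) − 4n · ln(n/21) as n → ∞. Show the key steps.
S_n ~ 4n · (ln 84 − 1) + O(ln n)

Stirling: ln((4n)!) = 4n ln(4n) − 4n + O(ln n).
  S_n = 4n ln(4n) − 4n − 4n ln(n/21) + O(ln n)
      = 4n ln(4n) − 4n ln n + 4n ln 21 − 4n + O(ln n)
      = 4n ln 4 + 4n ln 21 − 4n + O(ln n)
      = 4n (ln 84 − 1) + O(ln n).
Numerically ln(84) − 1 ≈ 3.4308.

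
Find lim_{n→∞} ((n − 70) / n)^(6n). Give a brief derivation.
lim = e^(−420)

Rewrite as (1 − 70/n)^(6n). By the standard limit (1 + x/n)^n → e^x, we have (1 − 70/n)^n → e^(−70), and raising to the 6th power gives e^(−420).
More precisely, ln[(1 − 70/n)^(6n)] = 6n · ln(1 − 70/n) = 6n · (-70/n + O(1/n^2)) = -420 + O(1/n) → -420.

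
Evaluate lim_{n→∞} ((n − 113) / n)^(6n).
lim = e^(−678)

Rewrite as (1 − 113/n)^(6n). By the standard limit (1 + x/n)^n → e^x, we have (1 − 113/n)^n → e^(−113), and raising to the 6th power gives e^(−678).
More precisely, ln[(1 − 113/n)^(6n)] = 6n · ln(1 − 113/n) = 6n · (-113/n + O(1/n^2)) = -678 + O(1/n) → -678.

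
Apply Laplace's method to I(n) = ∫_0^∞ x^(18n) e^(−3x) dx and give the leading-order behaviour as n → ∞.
I(n) ~ (sqrt(2π·18n) / 3) · (18n/(3e))^(18n)

Write the integrand as exp(18n ln x − 3x) and set f(x) = 18n ln x − 3x. Then f'(x) = 18n/x − 3 = 0 at x* = 18n/3, and f''(x*) = −18n/x*^2 = −3^2/(18n). Laplace's method (interior maximum) gives
  I(n) ~ e^(f(x*)) · sqrt(2π / |f''(x*)|)
        = exp(18n ln(18n/3) − 18n) · sqrt(2π · 18n / 3^2)
        = (18n/3)^(18n) e^(−18n) · sqrt(2π·18n) / 3
        = (sqrt(2π·18n) / 3) · (18n/(3e))^(18n).
This matches Γ(18n+1)/3^(18n+1) with Stirling applied to Γ.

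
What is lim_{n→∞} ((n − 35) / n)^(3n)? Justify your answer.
lim = e^(−105)

Rewrite as (1 − 35/n)^(3n). By the standard limit (1 + x/n)^n → e^x, we have (1 − 35/n)^n → e^(−35), and raising to the 3rd power gives e^(−105).
More precisely, ln[(1 − 35/n)^(3n)] = 3n · ln(1 − 35/n) = 3n · (-35/n + O(1/n^2)) = -105 + O(1/n) → -105.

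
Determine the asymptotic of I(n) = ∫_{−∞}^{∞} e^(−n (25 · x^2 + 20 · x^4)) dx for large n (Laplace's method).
I(n) ~ sqrt(π/(25n))

φ(x) = 25 · x^2 + 20 · x^4 has its unique global minimum at x* = 0 (since φ'(x) = 50x + 80x^3 = 0 only at x = 0 for real x with both coefficients positive, and φ → ∞ as |x| → ∞). At x* = 0, φ(0) = 0 and φ''(0) = 50. Laplace's method then gives
  I(n) ~ sqrt(2π / (n · φ''(0))) · e^(−n φ(0)) = sqrt(2π / (50n)) = sqrt(π/(25n)).
The 20 · x^4 term contributes only at subleading order (an O(1/n) relative correction).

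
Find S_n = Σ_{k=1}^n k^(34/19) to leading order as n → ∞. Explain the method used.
S_n ~ (19/53) · n^(53/19)

Integral comparison: Σ_{k=1}^n k^(34/19) = ∫_0^n x^(34/19) dx + O(n^(34/19)). The integral is n^(1 + 34/19) / (1 + 34/19) = n^((34+19)/19) / ((34+19)/19) = (19/53) · n^(53/19).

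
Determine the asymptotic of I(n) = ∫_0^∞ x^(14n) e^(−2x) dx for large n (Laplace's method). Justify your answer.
I(n) ~ (sqrt(2π·14n) / 2) · (14n/(2e))^(14n)

Write the integrand as exp(14n ln x − 2x) and set f(x) = 14n ln x − 2x. Then f'(x) = 14n/x − 2 = 0 at x* = 14n/2, and f''(x*) = −14n/x*^2 = −2^2/(14n). Laplace's method (interior maximum) gives
  I(n) ~ e^(f(x*)) · sqrt(2π / |f''(x*)|)
        = exp(14n ln(14n/2) − 14n) · sqrt(2π · 14n / 2^2)
        = (14n/2)^(14n) e^(−14n) · sqrt(2π·14n) / 2
        = (sqrt(2π·14n) / 2) · (14n/(2e))^(14n).
This matches Γ(14n+1)/2^(14n+1) with Stirling applied to Γ.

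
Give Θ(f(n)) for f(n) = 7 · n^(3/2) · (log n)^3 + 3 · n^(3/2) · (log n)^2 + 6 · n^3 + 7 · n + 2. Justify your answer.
f(n) ∈ Θ(n^3)

Compare the terms by growth order. For large n, n^a · (log n)^b dominates n^a' · (log n)^b' iff a > a', or (a = a' and b > b'). Ranking the 5 terms shows the dominant one is 6 · n^3. Hence f(n) ∈ Θ(n^3).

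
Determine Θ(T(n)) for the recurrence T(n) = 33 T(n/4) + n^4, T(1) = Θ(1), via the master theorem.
T(n) = Θ(n^4)

log_4 33 ≈ 2.522. f(n) = n^4 dominates n^(log_4 33) since 4 > 2.522, and the regularity condition a·f(n/b) = 33·(n/4)^4 = (33/256)·n^4 ≤ c·f(n) holds with c = 33/256 ≈ 0.129 < 1. So this is Case 3: T(n) = Θ(f(n)) = Θ(n^4).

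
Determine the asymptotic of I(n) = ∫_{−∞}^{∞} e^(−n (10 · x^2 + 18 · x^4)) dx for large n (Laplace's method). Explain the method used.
I(n) ~ sqrt(π/(10n))

φ(x) = 10 · x^2 + 18 · x^4 has its unique global minimum at x* = 0 (since φ'(x) = 20x + 72x^3 = 0 only at x = 0 for real x with both coefficients positive, and φ → ∞ as |x| → ∞). At x* = 0, φ(0) = 0 and φ''(0) = 20. Laplace's method then gives
  I(n) ~ sqrt(2π / (n · φ''(0))) · e^(−n φ(0)) = sqrt(2π / (20n)) = sqrt(π/(10n)).
The 18 · x^4 term contributes only at subleading order (an O(1/n) relative correction).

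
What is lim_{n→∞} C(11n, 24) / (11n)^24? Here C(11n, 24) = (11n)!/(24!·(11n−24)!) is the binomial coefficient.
lim = 1/24! = 1/620448401733239439360000

With N = 11n → ∞: C(N, 24) / N^24 = [N(N−1)…(N−23)] / (24! · N^24) = (1/24!) · 1 · (1 − 1/(11n)) · … · (1 − 23/(11n)). Each factor → 1 as N → ∞, so the limit is 1/24! = 1/620448401733239439360000.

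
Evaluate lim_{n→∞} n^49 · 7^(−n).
lim = 0

Exponentials with base > 1 dominate every fixed polynomial: for any fixed c, n^c / 7^n → 0 as n → ∞ (e.g. by the ratio test, or by writing 7^n = e^(n ln 7) and noting e^(n ln 7) / n^c → ∞). Hence n^49 · 7^(−n) = n^49 / 7^n → 0.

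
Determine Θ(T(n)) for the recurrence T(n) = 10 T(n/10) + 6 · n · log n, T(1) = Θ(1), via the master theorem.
T(n) = Θ(n · (log n)^2)

Here log_10 10 = 1 and f(n) = 6 · n · log n = Θ(n^(log_10 10) · (log n)^1). This is the extended Case 2 of the master theorem (f matches the critical exponent up to log factors), giving T(n) = Θ(n^(log_10 10) · (log n)^(1+1)) = Θ(n · (log n)^2).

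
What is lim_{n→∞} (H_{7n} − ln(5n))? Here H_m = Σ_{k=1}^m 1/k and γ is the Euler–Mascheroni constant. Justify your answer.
lim = ln(7/5) + γ

By Euler-Maclaurin, H_m = ln m + γ + O(1/m). So
  H_{7n} − ln(5n) = ln(7n) + γ − ln(5n) + O(1/n)
                       = ln(7/5) + γ + O(1/n).
Hence the limit is ln(7/5) + γ.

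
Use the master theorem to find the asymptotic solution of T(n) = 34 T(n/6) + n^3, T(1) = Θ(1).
T(n) = Θ(n^3)

log_6 34 ≈ 1.968. f(n) = n^3 dominates n^(log_6 34) since 3 > 1.968, and the regularity condition a·f(n/b) = 34·(n/6)^3 = (34/216)·n^3 ≤ c·f(n) holds with c = 34/216 ≈ 0.157 < 1. So this is Case 3: T(n) = Θ(f(n)) = Θ(n^3).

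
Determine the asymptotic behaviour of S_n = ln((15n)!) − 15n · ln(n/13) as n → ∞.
S_n ~ 15n · (ln 195 − 1) + O(ln n)

Stirling: ln((15n)!) = 15n ln(15n) − 15n + O(ln n).
  S_n = 15n ln(15n) − 15n − 15n ln(n/13) + O(ln n)
      = 15n ln(15n) − 15n ln n + 15n ln 13 − 15n + O(ln n)
      = 15n ln 15 + 15n ln 13 − 15n + O(ln n)
      = 15n (ln 195 − 1) + O(ln n).
Numerically ln(195) − 1 ≈ 4.2730.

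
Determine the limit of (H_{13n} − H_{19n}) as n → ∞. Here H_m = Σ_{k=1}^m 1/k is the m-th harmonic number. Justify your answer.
lim = ln(13/19)

Euler-Maclaurin gives H_m = ln m + γ + 1/(2m) + O(1/m^2). The γ and O(1/m) terms cancel in the difference:
  H_{13n} − H_{19n} = ln(13n) − ln(19n) + O(1/n) = ln(13/19) + O(1/n).
Hence the limit is ln(13/19).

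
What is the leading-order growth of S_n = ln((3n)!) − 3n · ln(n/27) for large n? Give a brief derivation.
S_n ~ 3n · (ln 81 − 1) + O(ln n)

Stirling: ln((3n)!) = 3n ln(3n) − 3n + O(ln n).
  S_n = 3n ln(3n) − 3n − 3n ln(n/27) + O(ln n)
      = 3n ln(3n) − 3n ln n + 3n ln 27 − 3n + O(ln n)
      = 3n ln 3 + 3n ln 27 − 3n + O(ln n)
      = 3n (ln 81 − 1) + O(ln n).
Numerically ln(81) − 1 ≈ 3.3944.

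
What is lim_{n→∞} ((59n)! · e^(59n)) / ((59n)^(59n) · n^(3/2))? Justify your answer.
lim = 0

Stirling: (59n)! ~ sqrt(2π·59n) · (59n/e)^(59n). Hence
  (59n)! · e^(59n) / (59n)^(59n) ~ sqrt(2π·59n).
Dividing by n^(3/2): sqrt(2π·59n) / n^(3/2) = sqrt(2π·59) · n^((1−3)/2), so the expression behaves like sqrt(2π·59) · n^((1−3)/2) → 0.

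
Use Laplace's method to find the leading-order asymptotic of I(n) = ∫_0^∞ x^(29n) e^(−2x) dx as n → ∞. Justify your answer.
I(n) ~ (sqrt(2π·29n) / 2) · (29n/(2e))^(29n)

Write the integrand as exp(29n ln x − 2x) and set f(x) = 29n ln x − 2x. Then f'(x) = 29n/x − 2 = 0 at x* = 29n/2, and f''(x*) = −29n/x*^2 = −2^2/(29n). Laplace's method (interior maximum) gives
  I(n) ~ e^(f(x*)) · sqrt(2π / |f''(x*)|)
        = exp(29n ln(29n/2) − 29n) · sqrt(2π · 29n / 2^2)
        = (29n/2)^(29n) e^(−29n) · sqrt(2π·29n) / 2
        = (sqrt(2π·29n) / 2) · (29n/(2e))^(29n).
This matches Γ(29n+1)/2^(29n+1) with Stirling applied to Γ.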